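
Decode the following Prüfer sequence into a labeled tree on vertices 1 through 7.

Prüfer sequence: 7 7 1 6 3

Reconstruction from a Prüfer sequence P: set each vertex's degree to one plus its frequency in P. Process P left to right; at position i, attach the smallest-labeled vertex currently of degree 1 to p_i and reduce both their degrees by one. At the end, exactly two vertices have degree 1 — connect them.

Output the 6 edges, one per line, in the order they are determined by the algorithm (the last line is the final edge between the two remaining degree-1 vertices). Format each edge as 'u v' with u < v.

Initial degrees: {1:2, 2:1, 3:2, 4:1, 5:1, 6:2, 7:3}
Step 1: smallest deg-1 vertex = 2, p_1 = 7. Add edge {2,7}. Now deg[2]=0, deg[7]=2.
Step 2: smallest deg-1 vertex = 4, p_2 = 7. Add edge {4,7}. Now deg[4]=0, deg[7]=1.
Step 3: smallest deg-1 vertex = 5, p_3 = 1. Add edge {1,5}. Now deg[5]=0, deg[1]=1.
Step 4: smallest deg-1 vertex = 1, p_4 = 6. Add edge {1,6}. Now deg[1]=0, deg[6]=1.
Step 5: smallest deg-1 vertex = 6, p_5 = 3. Add edge {3,6}. Now deg[6]=0, deg[3]=1.
Final: two remaining deg-1 vertices are 3, 7. Add edge {3,7}.

Answer: 2 7
4 7
1 5
1 6
3 6
3 7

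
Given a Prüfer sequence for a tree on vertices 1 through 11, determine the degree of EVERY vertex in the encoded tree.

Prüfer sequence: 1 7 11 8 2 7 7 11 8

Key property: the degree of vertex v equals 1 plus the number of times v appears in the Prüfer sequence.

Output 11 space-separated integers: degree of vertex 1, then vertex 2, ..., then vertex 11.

Answer: 2 2 1 1 1 1 4 3 1 1 3

Derivation:
p_1 = 1: count[1] becomes 1
p_2 = 7: count[7] becomes 1
p_3 = 11: count[11] becomes 1
p_4 = 8: count[8] becomes 1
p_5 = 2: count[2] becomes 1
p_6 = 7: count[7] becomes 2
p_7 = 7: count[7] becomes 3
p_8 = 11: count[11] becomes 2
p_9 = 8: count[8] becomes 2
Degrees (1 + count): deg[1]=1+1=2, deg[2]=1+1=2, deg[3]=1+0=1, deg[4]=1+0=1, deg[5]=1+0=1, deg[6]=1+0=1, deg[7]=1+3=4, deg[8]=1+2=3, deg[9]=1+0=1, deg[10]=1+0=1, deg[11]=1+2=3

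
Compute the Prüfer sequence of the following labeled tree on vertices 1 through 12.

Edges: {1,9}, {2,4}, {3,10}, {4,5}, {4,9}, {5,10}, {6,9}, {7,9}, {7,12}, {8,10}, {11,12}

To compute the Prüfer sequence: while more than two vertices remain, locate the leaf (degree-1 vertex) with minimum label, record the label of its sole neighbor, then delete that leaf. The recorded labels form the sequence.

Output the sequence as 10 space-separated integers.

Step 1: leaves = {1,2,3,6,8,11}. Remove smallest leaf 1, emit neighbor 9.
Step 2: leaves = {2,3,6,8,11}. Remove smallest leaf 2, emit neighbor 4.
Step 3: leaves = {3,6,8,11}. Remove smallest leaf 3, emit neighbor 10.
Step 4: leaves = {6,8,11}. Remove smallest leaf 6, emit neighbor 9.
Step 5: leaves = {8,11}. Remove smallest leaf 8, emit neighbor 10.
Step 6: leaves = {10,11}. Remove smallest leaf 10, emit neighbor 5.
Step 7: leaves = {5,11}. Remove smallest leaf 5, emit neighbor 4.
Step 8: leaves = {4,11}. Remove smallest leaf 4, emit neighbor 9.
Step 9: leaves = {9,11}. Remove smallest leaf 9, emit neighbor 7.
Step 10: leaves = {7,11}. Remove smallest leaf 7, emit neighbor 12.
Done: 2 vertices remain (11, 12). Sequence = [9 4 10 9 10 5 4 9 7 12]

Answer: 9 4 10 9 10 5 4 9 7 12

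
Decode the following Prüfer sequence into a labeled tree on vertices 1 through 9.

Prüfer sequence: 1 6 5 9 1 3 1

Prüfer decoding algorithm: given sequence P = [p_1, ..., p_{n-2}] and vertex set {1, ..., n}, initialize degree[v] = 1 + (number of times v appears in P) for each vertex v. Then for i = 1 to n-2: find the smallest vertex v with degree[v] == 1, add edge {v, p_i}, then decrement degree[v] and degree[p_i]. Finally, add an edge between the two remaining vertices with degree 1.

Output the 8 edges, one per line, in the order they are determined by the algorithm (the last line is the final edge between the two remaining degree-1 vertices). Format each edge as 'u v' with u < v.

Answer: 1 2
4 6
5 6
5 9
1 7
3 8
1 3
1 9

Derivation:
Initial degrees: {1:4, 2:1, 3:2, 4:1, 5:2, 6:2, 7:1, 8:1, 9:2}
Step 1: smallest deg-1 vertex = 2, p_1 = 1. Add edge {1,2}. Now deg[2]=0, deg[1]=3.
Step 2: smallest deg-1 vertex = 4, p_2 = 6. Add edge {4,6}. Now deg[4]=0, deg[6]=1.
Step 3: smallest deg-1 vertex = 6, p_3 = 5. Add edge {5,6}. Now deg[6]=0, deg[5]=1.
Step 4: smallest deg-1 vertex = 5, p_4 = 9. Add edge {5,9}. Now deg[5]=0, deg[9]=1.
Step 5: smallest deg-1 vertex = 7, p_5 = 1. Add edge {1,7}. Now deg[7]=0, deg[1]=2.
Step 6: smallest deg-1 vertex = 8, p_6 = 3. Add edge {3,8}. Now deg[8]=0, deg[3]=1.
Step 7: smallest deg-1 vertex = 3, p_7 = 1. Add edge {1,3}. Now deg[3]=0, deg[1]=1.
Final: two remaining deg-1 vertices are 1, 9. Add edge {1,9}.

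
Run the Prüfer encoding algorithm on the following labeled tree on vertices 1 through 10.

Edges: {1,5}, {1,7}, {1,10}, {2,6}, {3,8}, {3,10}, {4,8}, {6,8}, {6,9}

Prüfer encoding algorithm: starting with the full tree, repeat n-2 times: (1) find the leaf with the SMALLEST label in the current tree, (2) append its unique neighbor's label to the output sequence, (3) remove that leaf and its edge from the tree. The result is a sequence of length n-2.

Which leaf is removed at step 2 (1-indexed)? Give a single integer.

Step 1: current leaves = {2,4,5,7,9}. Remove leaf 2 (neighbor: 6).
Step 2: current leaves = {4,5,7,9}. Remove leaf 4 (neighbor: 8).

Answer: 4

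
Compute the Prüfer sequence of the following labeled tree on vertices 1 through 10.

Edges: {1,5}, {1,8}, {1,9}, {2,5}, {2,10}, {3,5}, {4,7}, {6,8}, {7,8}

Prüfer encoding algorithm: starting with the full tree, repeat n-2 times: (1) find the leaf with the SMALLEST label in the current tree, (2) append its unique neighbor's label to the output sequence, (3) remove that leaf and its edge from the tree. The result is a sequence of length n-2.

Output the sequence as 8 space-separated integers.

Answer: 5 7 8 8 1 1 5 2

Derivation:
Step 1: leaves = {3,4,6,9,10}. Remove smallest leaf 3, emit neighbor 5.
Step 2: leaves = {4,6,9,10}. Remove smallest leaf 4, emit neighbor 7.
Step 3: leaves = {6,7,9,10}. Remove smallest leaf 6, emit neighbor 8.
Step 4: leaves = {7,9,10}. Remove smallest leaf 7, emit neighbor 8.
Step 5: leaves = {8,9,10}. Remove smallest leaf 8, emit neighbor 1.
Step 6: leaves = {9,10}. Remove smallest leaf 9, emit neighbor 1.
Step 7: leaves = {1,10}. Remove smallest leaf 1, emit neighbor 5.
Step 8: leaves = {5,10}. Remove smallest leaf 5, emit neighbor 2.
Done: 2 vertices remain (2, 10). Sequence = [5 7 8 8 1 1 5 2]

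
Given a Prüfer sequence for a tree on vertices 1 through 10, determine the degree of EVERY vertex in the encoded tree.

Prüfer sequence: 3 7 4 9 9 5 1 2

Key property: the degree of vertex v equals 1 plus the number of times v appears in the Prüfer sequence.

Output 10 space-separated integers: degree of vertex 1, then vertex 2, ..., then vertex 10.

p_1 = 3: count[3] becomes 1
p_2 = 7: count[7] becomes 1
p_3 = 4: count[4] becomes 1
p_4 = 9: count[9] becomes 1
p_5 = 9: count[9] becomes 2
p_6 = 5: count[5] becomes 1
p_7 = 1: count[1] becomes 1
p_8 = 2: count[2] becomes 1
Degrees (1 + count): deg[1]=1+1=2, deg[2]=1+1=2, deg[3]=1+1=2, deg[4]=1+1=2, deg[5]=1+1=2, deg[6]=1+0=1, deg[7]=1+1=2, deg[8]=1+0=1, deg[9]=1+2=3, deg[10]=1+0=1

Answer: 2 2 2 2 2 1 2 1 3 1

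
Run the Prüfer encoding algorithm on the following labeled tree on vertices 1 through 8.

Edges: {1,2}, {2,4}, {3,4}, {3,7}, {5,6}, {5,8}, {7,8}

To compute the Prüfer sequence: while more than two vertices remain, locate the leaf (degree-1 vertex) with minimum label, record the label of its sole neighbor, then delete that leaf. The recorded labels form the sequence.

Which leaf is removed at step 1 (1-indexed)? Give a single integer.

Step 1: current leaves = {1,6}. Remove leaf 1 (neighbor: 2).

Answer: 1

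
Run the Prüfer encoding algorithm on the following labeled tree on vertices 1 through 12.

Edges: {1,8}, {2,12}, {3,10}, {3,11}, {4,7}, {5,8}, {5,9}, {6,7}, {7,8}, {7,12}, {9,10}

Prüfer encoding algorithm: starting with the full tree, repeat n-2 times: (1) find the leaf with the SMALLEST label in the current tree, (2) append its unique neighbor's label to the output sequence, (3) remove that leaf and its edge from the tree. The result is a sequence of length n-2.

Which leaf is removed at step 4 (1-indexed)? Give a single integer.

Step 1: current leaves = {1,2,4,6,11}. Remove leaf 1 (neighbor: 8).
Step 2: current leaves = {2,4,6,11}. Remove leaf 2 (neighbor: 12).
Step 3: current leaves = {4,6,11,12}. Remove leaf 4 (neighbor: 7).
Step 4: current leaves = {6,11,12}. Remove leaf 6 (neighbor: 7).

Answer: 6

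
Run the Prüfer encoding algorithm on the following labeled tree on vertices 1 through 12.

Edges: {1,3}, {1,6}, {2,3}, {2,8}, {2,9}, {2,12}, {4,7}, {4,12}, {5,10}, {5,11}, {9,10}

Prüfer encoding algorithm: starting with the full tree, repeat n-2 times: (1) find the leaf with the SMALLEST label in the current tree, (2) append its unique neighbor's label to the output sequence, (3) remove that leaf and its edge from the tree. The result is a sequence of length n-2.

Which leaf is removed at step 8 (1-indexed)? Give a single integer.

Answer: 5

Derivation:
Step 1: current leaves = {6,7,8,11}. Remove leaf 6 (neighbor: 1).
Step 2: current leaves = {1,7,8,11}. Remove leaf 1 (neighbor: 3).
Step 3: current leaves = {3,7,8,11}. Remove leaf 3 (neighbor: 2).
Step 4: current leaves = {7,8,11}. Remove leaf 7 (neighbor: 4).
Step 5: current leaves = {4,8,11}. Remove leaf 4 (neighbor: 12).
Step 6: current leaves = {8,11,12}. Remove leaf 8 (neighbor: 2).
Step 7: current leaves = {11,12}. Remove leaf 11 (neighbor: 5).
Step 8: current leaves = {5,12}. Remove leaf 5 (neighbor: 10).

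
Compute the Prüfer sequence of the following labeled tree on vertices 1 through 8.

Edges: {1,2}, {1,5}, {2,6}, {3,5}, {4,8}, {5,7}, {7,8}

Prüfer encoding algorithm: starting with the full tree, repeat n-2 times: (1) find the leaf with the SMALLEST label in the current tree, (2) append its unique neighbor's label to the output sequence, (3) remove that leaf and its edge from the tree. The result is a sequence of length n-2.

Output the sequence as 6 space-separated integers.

Step 1: leaves = {3,4,6}. Remove smallest leaf 3, emit neighbor 5.
Step 2: leaves = {4,6}. Remove smallest leaf 4, emit neighbor 8.
Step 3: leaves = {6,8}. Remove smallest leaf 6, emit neighbor 2.
Step 4: leaves = {2,8}. Remove smallest leaf 2, emit neighbor 1.
Step 5: leaves = {1,8}. Remove smallest leaf 1, emit neighbor 5.
Step 6: leaves = {5,8}. Remove smallest leaf 5, emit neighbor 7.
Done: 2 vertices remain (7, 8). Sequence = [5 8 2 1 5 7]

Answer: 5 8 2 1 5 7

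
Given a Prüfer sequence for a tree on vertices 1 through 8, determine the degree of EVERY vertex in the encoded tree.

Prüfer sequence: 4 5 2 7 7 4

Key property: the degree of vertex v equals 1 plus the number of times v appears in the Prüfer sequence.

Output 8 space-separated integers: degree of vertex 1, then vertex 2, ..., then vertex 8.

p_1 = 4: count[4] becomes 1
p_2 = 5: count[5] becomes 1
p_3 = 2: count[2] becomes 1
p_4 = 7: count[7] becomes 1
p_5 = 7: count[7] becomes 2
p_6 = 4: count[4] becomes 2
Degrees (1 + count): deg[1]=1+0=1, deg[2]=1+1=2, deg[3]=1+0=1, deg[4]=1+2=3, deg[5]=1+1=2, deg[6]=1+0=1, deg[7]=1+2=3, deg[8]=1+0=1

Answer: 1 2 1 3 2 1 3 1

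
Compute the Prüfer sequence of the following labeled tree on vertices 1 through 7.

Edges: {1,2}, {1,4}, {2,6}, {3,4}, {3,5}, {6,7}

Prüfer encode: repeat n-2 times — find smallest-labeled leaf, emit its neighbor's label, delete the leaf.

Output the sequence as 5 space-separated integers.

Answer: 3 4 1 2 6

Derivation:
Step 1: leaves = {5,7}. Remove smallest leaf 5, emit neighbor 3.
Step 2: leaves = {3,7}. Remove smallest leaf 3, emit neighbor 4.
Step 3: leaves = {4,7}. Remove smallest leaf 4, emit neighbor 1.
Step 4: leaves = {1,7}. Remove smallest leaf 1, emit neighbor 2.
Step 5: leaves = {2,7}. Remove smallest leaf 2, emit neighbor 6.
Done: 2 vertices remain (6, 7). Sequence = [3 4 1 2 6]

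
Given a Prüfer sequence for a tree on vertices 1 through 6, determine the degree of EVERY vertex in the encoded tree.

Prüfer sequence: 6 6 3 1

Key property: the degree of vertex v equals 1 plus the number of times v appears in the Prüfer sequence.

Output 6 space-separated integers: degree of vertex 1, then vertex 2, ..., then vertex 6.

p_1 = 6: count[6] becomes 1
p_2 = 6: count[6] becomes 2
p_3 = 3: count[3] becomes 1
p_4 = 1: count[1] becomes 1
Degrees (1 + count): deg[1]=1+1=2, deg[2]=1+0=1, deg[3]=1+1=2, deg[4]=1+0=1, deg[5]=1+0=1, deg[6]=1+2=3

Answer: 2 1 2 1 1 3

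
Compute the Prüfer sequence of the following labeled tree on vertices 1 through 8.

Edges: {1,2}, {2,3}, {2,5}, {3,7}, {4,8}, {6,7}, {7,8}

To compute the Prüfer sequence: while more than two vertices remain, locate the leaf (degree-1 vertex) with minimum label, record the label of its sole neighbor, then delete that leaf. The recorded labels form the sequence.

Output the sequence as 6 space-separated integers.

Answer: 2 8 2 3 7 7

Derivation:
Step 1: leaves = {1,4,5,6}. Remove smallest leaf 1, emit neighbor 2.
Step 2: leaves = {4,5,6}. Remove smallest leaf 4, emit neighbor 8.
Step 3: leaves = {5,6,8}. Remove smallest leaf 5, emit neighbor 2.
Step 4: leaves = {2,6,8}. Remove smallest leaf 2, emit neighbor 3.
Step 5: leaves = {3,6,8}. Remove smallest leaf 3, emit neighbor 7.
Step 6: leaves = {6,8}. Remove smallest leaf 6, emit neighbor 7.
Done: 2 vertices remain (7, 8). Sequence = [2 8 2 3 7 7]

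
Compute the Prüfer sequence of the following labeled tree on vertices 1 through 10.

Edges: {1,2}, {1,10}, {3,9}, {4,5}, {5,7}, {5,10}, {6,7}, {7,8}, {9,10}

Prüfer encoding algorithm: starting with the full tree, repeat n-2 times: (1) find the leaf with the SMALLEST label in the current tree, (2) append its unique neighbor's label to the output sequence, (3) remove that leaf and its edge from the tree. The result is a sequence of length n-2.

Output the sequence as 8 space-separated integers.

Step 1: leaves = {2,3,4,6,8}. Remove smallest leaf 2, emit neighbor 1.
Step 2: leaves = {1,3,4,6,8}. Remove smallest leaf 1, emit neighbor 10.
Step 3: leaves = {3,4,6,8}. Remove smallest leaf 3, emit neighbor 9.
Step 4: leaves = {4,6,8,9}. Remove smallest leaf 4, emit neighbor 5.
Step 5: leaves = {6,8,9}. Remove smallest leaf 6, emit neighbor 7.
Step 6: leaves = {8,9}. Remove smallest leaf 8, emit neighbor 7.
Step 7: leaves = {7,9}. Remove smallest leaf 7, emit neighbor 5.
Step 8: leaves = {5,9}. Remove smallest leaf 5, emit neighbor 10.
Done: 2 vertices remain (9, 10). Sequence = [1 10 9 5 7 7 5 10]

Answer: 1 10 9 5 7 7 5 10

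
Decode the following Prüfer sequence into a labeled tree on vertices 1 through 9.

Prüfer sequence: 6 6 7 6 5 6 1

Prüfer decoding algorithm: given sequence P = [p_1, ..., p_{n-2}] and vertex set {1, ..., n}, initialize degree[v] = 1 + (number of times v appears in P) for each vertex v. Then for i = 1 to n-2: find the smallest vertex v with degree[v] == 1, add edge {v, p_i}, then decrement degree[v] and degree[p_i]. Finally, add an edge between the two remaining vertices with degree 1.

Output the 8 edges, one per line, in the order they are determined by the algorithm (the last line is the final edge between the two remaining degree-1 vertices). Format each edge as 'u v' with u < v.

Answer: 2 6
3 6
4 7
6 7
5 8
5 6
1 6
1 9

Derivation:
Initial degrees: {1:2, 2:1, 3:1, 4:1, 5:2, 6:5, 7:2, 8:1, 9:1}
Step 1: smallest deg-1 vertex = 2, p_1 = 6. Add edge {2,6}. Now deg[2]=0, deg[6]=4.
Step 2: smallest deg-1 vertex = 3, p_2 = 6. Add edge {3,6}. Now deg[3]=0, deg[6]=3.
Step 3: smallest deg-1 vertex = 4, p_3 = 7. Add edge {4,7}. Now deg[4]=0, deg[7]=1.
Step 4: smallest deg-1 vertex = 7, p_4 = 6. Add edge {6,7}. Now deg[7]=0, deg[6]=2.
Step 5: smallest deg-1 vertex = 8, p_5 = 5. Add edge {5,8}. Now deg[8]=0, deg[5]=1.
Step 6: smallest deg-1 vertex = 5, p_6 = 6. Add edge {5,6}. Now deg[5]=0, deg[6]=1.
Step 7: smallest deg-1 vertex = 6, p_7 = 1. Add edge {1,6}. Now deg[6]=0, deg[1]=1.
Final: two remaining deg-1 vertices are 1, 9. Add edge {1,9}.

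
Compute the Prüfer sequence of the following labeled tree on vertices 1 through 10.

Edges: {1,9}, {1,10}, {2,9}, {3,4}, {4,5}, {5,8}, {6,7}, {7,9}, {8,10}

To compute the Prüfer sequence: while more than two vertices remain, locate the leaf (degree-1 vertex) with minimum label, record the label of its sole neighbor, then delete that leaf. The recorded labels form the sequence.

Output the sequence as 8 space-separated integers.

Step 1: leaves = {2,3,6}. Remove smallest leaf 2, emit neighbor 9.
Step 2: leaves = {3,6}. Remove smallest leaf 3, emit neighbor 4.
Step 3: leaves = {4,6}. Remove smallest leaf 4, emit neighbor 5.
Step 4: leaves = {5,6}. Remove smallest leaf 5, emit neighbor 8.
Step 5: leaves = {6,8}. Remove smallest leaf 6, emit neighbor 7.
Step 6: leaves = {7,8}. Remove smallest leaf 7, emit neighbor 9.
Step 7: leaves = {8,9}. Remove smallest leaf 8, emit neighbor 10.
Step 8: leaves = {9,10}. Remove smallest leaf 9, emit neighbor 1.
Done: 2 vertices remain (1, 10). Sequence = [9 4 5 8 7 9 10 1]

Answer: 9 4 5 8 7 9 10 1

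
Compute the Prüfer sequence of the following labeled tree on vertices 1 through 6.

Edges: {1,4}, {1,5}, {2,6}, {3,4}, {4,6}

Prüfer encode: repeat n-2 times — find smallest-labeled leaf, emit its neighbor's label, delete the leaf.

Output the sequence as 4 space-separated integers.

Answer: 6 4 1 4

Derivation:
Step 1: leaves = {2,3,5}. Remove smallest leaf 2, emit neighbor 6.
Step 2: leaves = {3,5,6}. Remove smallest leaf 3, emit neighbor 4.
Step 3: leaves = {5,6}. Remove smallest leaf 5, emit neighbor 1.
Step 4: leaves = {1,6}. Remove smallest leaf 1, emit neighbor 4.
Done: 2 vertices remain (4, 6). Sequence = [6 4 1 4]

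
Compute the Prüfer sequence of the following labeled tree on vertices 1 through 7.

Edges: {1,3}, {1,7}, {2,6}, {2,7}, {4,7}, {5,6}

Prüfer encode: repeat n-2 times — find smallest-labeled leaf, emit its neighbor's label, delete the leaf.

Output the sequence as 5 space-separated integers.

Answer: 1 7 7 6 2

Derivation:
Step 1: leaves = {3,4,5}. Remove smallest leaf 3, emit neighbor 1.
Step 2: leaves = {1,4,5}. Remove smallest leaf 1, emit neighbor 7.
Step 3: leaves = {4,5}. Remove smallest leaf 4, emit neighbor 7.
Step 4: leaves = {5,7}. Remove smallest leaf 5, emit neighbor 6.
Step 5: leaves = {6,7}. Remove smallest leaf 6, emit neighbor 2.
Done: 2 vertices remain (2, 7). Sequence = [1 7 7 6 2]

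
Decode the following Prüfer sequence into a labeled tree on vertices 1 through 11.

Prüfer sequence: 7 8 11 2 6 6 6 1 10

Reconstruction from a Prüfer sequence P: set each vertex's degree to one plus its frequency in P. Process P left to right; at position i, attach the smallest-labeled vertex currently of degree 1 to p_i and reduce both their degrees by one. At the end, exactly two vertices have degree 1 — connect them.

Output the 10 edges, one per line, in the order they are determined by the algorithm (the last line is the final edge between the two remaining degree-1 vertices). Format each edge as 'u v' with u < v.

Initial degrees: {1:2, 2:2, 3:1, 4:1, 5:1, 6:4, 7:2, 8:2, 9:1, 10:2, 11:2}
Step 1: smallest deg-1 vertex = 3, p_1 = 7. Add edge {3,7}. Now deg[3]=0, deg[7]=1.
Step 2: smallest deg-1 vertex = 4, p_2 = 8. Add edge {4,8}. Now deg[4]=0, deg[8]=1.
Step 3: smallest deg-1 vertex = 5, p_3 = 11. Add edge {5,11}. Now deg[5]=0, deg[11]=1.
Step 4: smallest deg-1 vertex = 7, p_4 = 2. Add edge {2,7}. Now deg[7]=0, deg[2]=1.
Step 5: smallest deg-1 vertex = 2, p_5 = 6. Add edge {2,6}. Now deg[2]=0, deg[6]=3.
Step 6: smallest deg-1 vertex = 8, p_6 = 6. Add edge {6,8}. Now deg[8]=0, deg[6]=2.
Step 7: smallest deg-1 vertex = 9, p_7 = 6. Add edge {6,9}. Now deg[9]=0, deg[6]=1.
Step 8: smallest deg-1 vertex = 6, p_8 = 1. Add edge {1,6}. Now deg[6]=0, deg[1]=1.
Step 9: smallest deg-1 vertex = 1, p_9 = 10. Add edge {1,10}. Now deg[1]=0, deg[10]=1.
Final: two remaining deg-1 vertices are 10, 11. Add edge {10,11}.

Answer: 3 7
4 8
5 11
2 7
2 6
6 8
6 9
1 6
1 10
10 11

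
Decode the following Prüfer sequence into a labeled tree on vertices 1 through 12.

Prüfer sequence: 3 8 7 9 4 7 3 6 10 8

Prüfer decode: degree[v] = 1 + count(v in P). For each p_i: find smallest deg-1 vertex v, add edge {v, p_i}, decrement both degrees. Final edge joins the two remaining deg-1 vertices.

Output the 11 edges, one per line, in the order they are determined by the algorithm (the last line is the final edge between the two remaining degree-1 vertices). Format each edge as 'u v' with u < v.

Answer: 1 3
2 8
5 7
9 11
4 9
4 7
3 7
3 6
6 10
8 10
8 12

Derivation:
Initial degrees: {1:1, 2:1, 3:3, 4:2, 5:1, 6:2, 7:3, 8:3, 9:2, 10:2, 11:1, 12:1}
Step 1: smallest deg-1 vertex = 1, p_1 = 3. Add edge {1,3}. Now deg[1]=0, deg[3]=2.
Step 2: smallest deg-1 vertex = 2, p_2 = 8. Add edge {2,8}. Now deg[2]=0, deg[8]=2.
Step 3: smallest deg-1 vertex = 5, p_3 = 7. Add edge {5,7}. Now deg[5]=0, deg[7]=2.
Step 4: smallest deg-1 vertex = 11, p_4 = 9. Add edge {9,11}. Now deg[11]=0, deg[9]=1.
Step 5: smallest deg-1 vertex = 9, p_5 = 4. Add edge {4,9}. Now deg[9]=0, deg[4]=1.
Step 6: smallest deg-1 vertex = 4, p_6 = 7. Add edge {4,7}. Now deg[4]=0, deg[7]=1.
Step 7: smallest deg-1 vertex = 7, p_7 = 3. Add edge {3,7}. Now deg[7]=0, deg[3]=1.
Step 8: smallest deg-1 vertex = 3, p_8 = 6. Add edge {3,6}. Now deg[3]=0, deg[6]=1.
Step 9: smallest deg-1 vertex = 6, p_9 = 10. Add edge {6,10}. Now deg[6]=0, deg[10]=1.
Step 10: smallest deg-1 vertex = 10, p_10 = 8. Add edge {8,10}. Now deg[10]=0, deg[8]=1.
Final: two remaining deg-1 vertices are 8, 12. Add edge {8,12}.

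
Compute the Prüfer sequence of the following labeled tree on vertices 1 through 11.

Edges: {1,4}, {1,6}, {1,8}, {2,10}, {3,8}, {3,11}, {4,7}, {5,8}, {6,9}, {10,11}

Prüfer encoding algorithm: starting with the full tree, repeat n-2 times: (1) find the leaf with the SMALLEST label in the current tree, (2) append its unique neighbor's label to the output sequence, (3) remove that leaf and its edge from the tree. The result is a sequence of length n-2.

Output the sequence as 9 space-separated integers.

Answer: 10 8 4 1 6 1 8 3 11

Derivation:
Step 1: leaves = {2,5,7,9}. Remove smallest leaf 2, emit neighbor 10.
Step 2: leaves = {5,7,9,10}. Remove smallest leaf 5, emit neighbor 8.
Step 3: leaves = {7,9,10}. Remove smallest leaf 7, emit neighbor 4.
Step 4: leaves = {4,9,10}. Remove smallest leaf 4, emit neighbor 1.
Step 5: leaves = {9,10}. Remove smallest leaf 9, emit neighbor 6.
Step 6: leaves = {6,10}. Remove smallest leaf 6, emit neighbor 1.
Step 7: leaves = {1,10}. Remove smallest leaf 1, emit neighbor 8.
Step 8: leaves = {8,10}. Remove smallest leaf 8, emit neighbor 3.
Step 9: leaves = {3,10}. Remove smallest leaf 3, emit neighbor 11.
Done: 2 vertices remain (10, 11). Sequence = [10 8 4 1 6 1 8 3 11]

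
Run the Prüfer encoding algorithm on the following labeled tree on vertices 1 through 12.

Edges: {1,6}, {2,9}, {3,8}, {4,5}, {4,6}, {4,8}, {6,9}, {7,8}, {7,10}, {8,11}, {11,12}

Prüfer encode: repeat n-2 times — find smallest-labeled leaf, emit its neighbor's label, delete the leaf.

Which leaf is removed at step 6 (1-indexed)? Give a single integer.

Step 1: current leaves = {1,2,3,5,10,12}. Remove leaf 1 (neighbor: 6).
Step 2: current leaves = {2,3,5,10,12}. Remove leaf 2 (neighbor: 9).
Step 3: current leaves = {3,5,9,10,12}. Remove leaf 3 (neighbor: 8).
Step 4: current leaves = {5,9,10,12}. Remove leaf 5 (neighbor: 4).
Step 5: current leaves = {9,10,12}. Remove leaf 9 (neighbor: 6).
Step 6: current leaves = {6,10,12}. Remove leaf 6 (neighbor: 4).

Answer: 6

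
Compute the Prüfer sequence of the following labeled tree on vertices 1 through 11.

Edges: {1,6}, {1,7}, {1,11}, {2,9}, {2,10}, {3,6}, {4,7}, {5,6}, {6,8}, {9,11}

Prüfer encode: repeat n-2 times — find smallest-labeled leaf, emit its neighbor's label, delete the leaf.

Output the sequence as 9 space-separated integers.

Answer: 6 7 6 1 6 1 11 2 9

Derivation:
Step 1: leaves = {3,4,5,8,10}. Remove smallest leaf 3, emit neighbor 6.
Step 2: leaves = {4,5,8,10}. Remove smallest leaf 4, emit neighbor 7.
Step 3: leaves = {5,7,8,10}. Remove smallest leaf 5, emit neighbor 6.
Step 4: leaves = {7,8,10}. Remove smallest leaf 7, emit neighbor 1.
Step 5: leaves = {8,10}. Remove smallest leaf 8, emit neighbor 6.
Step 6: leaves = {6,10}. Remove smallest leaf 6, emit neighbor 1.
Step 7: leaves = {1,10}. Remove smallest leaf 1, emit neighbor 11.
Step 8: leaves = {10,11}. Remove smallest leaf 10, emit neighbor 2.
Step 9: leaves = {2,11}. Remove smallest leaf 2, emit neighbor 9.
Done: 2 vertices remain (9, 11). Sequence = [6 7 6 1 6 1 11 2 9]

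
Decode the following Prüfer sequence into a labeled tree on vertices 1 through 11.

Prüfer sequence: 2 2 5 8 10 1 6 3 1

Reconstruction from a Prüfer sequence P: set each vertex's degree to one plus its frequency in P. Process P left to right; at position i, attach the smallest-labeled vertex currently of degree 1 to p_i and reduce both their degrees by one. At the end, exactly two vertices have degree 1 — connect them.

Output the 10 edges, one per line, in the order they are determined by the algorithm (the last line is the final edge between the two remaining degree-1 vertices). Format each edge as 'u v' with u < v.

Answer: 2 4
2 7
2 5
5 8
8 10
1 9
6 10
3 6
1 3
1 11

Derivation:
Initial degrees: {1:3, 2:3, 3:2, 4:1, 5:2, 6:2, 7:1, 8:2, 9:1, 10:2, 11:1}
Step 1: smallest deg-1 vertex = 4, p_1 = 2. Add edge {2,4}. Now deg[4]=0, deg[2]=2.
Step 2: smallest deg-1 vertex = 7, p_2 = 2. Add edge {2,7}. Now deg[7]=0, deg[2]=1.
Step 3: smallest deg-1 vertex = 2, p_3 = 5. Add edge {2,5}. Now deg[2]=0, deg[5]=1.
Step 4: smallest deg-1 vertex = 5, p_4 = 8. Add edge {5,8}. Now deg[5]=0, deg[8]=1.
Step 5: smallest deg-1 vertex = 8, p_5 = 10. Add edge {8,10}. Now deg[8]=0, deg[10]=1.
Step 6: smallest deg-1 vertex = 9, p_6 = 1. Add edge {1,9}. Now deg[9]=0, deg[1]=2.
Step 7: smallest deg-1 vertex = 10, p_7 = 6. Add edge {6,10}. Now deg[10]=0, deg[6]=1.
Step 8: smallest deg-1 vertex = 6, p_8 = 3. Add edge {3,6}. Now deg[6]=0, deg[3]=1.
Step 9: smallest deg-1 vertex = 3, p_9 = 1. Add edge {1,3}. Now deg[3]=0, deg[1]=1.
Final: two remaining deg-1 vertices are 1, 11. Add edge {1,11}.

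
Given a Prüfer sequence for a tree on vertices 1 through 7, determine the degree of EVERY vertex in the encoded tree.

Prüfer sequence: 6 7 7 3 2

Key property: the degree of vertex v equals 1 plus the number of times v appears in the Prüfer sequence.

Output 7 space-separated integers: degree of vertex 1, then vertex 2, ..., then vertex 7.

Answer: 1 2 2 1 1 2 3

Derivation:
p_1 = 6: count[6] becomes 1
p_2 = 7: count[7] becomes 1
p_3 = 7: count[7] becomes 2
p_4 = 3: count[3] becomes 1
p_5 = 2: count[2] becomes 1
Degrees (1 + count): deg[1]=1+0=1, deg[2]=1+1=2, deg[3]=1+1=2, deg[4]=1+0=1, deg[5]=1+0=1, deg[6]=1+1=2, deg[7]=1+2=3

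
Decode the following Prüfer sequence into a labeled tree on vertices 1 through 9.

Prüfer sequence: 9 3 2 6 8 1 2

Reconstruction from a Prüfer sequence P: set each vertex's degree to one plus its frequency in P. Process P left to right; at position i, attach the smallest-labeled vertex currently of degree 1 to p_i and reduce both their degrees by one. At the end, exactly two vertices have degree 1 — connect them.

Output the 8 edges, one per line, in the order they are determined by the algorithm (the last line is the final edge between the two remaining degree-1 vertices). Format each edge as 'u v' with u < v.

Answer: 4 9
3 5
2 3
6 7
6 8
1 8
1 2
2 9

Derivation:
Initial degrees: {1:2, 2:3, 3:2, 4:1, 5:1, 6:2, 7:1, 8:2, 9:2}
Step 1: smallest deg-1 vertex = 4, p_1 = 9. Add edge {4,9}. Now deg[4]=0, deg[9]=1.
Step 2: smallest deg-1 vertex = 5, p_2 = 3. Add edge {3,5}. Now deg[5]=0, deg[3]=1.
Step 3: smallest deg-1 vertex = 3, p_3 = 2. Add edge {2,3}. Now deg[3]=0, deg[2]=2.
Step 4: smallest deg-1 vertex = 7, p_4 = 6. Add edge {6,7}. Now deg[7]=0, deg[6]=1.
Step 5: smallest deg-1 vertex = 6, p_5 = 8. Add edge {6,8}. Now deg[6]=0, deg[8]=1.
Step 6: smallest deg-1 vertex = 8, p_6 = 1. Add edge {1,8}. Now deg[8]=0, deg[1]=1.
Step 7: smallest deg-1 vertex = 1, p_7 = 2. Add edge {1,2}. Now deg[1]=0, deg[2]=1.
Final: two remaining deg-1 vertices are 2, 9. Add edge {2,9}.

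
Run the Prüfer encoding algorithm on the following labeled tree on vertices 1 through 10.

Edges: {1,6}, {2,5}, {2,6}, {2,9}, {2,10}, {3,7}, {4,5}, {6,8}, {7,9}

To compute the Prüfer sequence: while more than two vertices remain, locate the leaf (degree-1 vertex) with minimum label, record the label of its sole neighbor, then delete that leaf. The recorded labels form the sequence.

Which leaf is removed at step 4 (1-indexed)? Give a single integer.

Step 1: current leaves = {1,3,4,8,10}. Remove leaf 1 (neighbor: 6).
Step 2: current leaves = {3,4,8,10}. Remove leaf 3 (neighbor: 7).
Step 3: current leaves = {4,7,8,10}. Remove leaf 4 (neighbor: 5).
Step 4: current leaves = {5,7,8,10}. Remove leaf 5 (neighbor: 2).

Answer: 5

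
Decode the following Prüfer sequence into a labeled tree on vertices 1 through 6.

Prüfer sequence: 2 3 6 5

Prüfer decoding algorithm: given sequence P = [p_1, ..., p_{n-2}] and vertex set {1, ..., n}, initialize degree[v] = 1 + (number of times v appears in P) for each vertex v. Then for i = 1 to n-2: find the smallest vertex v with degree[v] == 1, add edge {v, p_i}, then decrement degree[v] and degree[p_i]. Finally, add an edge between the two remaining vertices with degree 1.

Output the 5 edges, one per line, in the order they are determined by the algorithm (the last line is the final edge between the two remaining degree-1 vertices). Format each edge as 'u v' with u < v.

Initial degrees: {1:1, 2:2, 3:2, 4:1, 5:2, 6:2}
Step 1: smallest deg-1 vertex = 1, p_1 = 2. Add edge {1,2}. Now deg[1]=0, deg[2]=1.
Step 2: smallest deg-1 vertex = 2, p_2 = 3. Add edge {2,3}. Now deg[2]=0, deg[3]=1.
Step 3: smallest deg-1 vertex = 3, p_3 = 6. Add edge {3,6}. Now deg[3]=0, deg[6]=1.
Step 4: smallest deg-1 vertex = 4, p_4 = 5. Add edge {4,5}. Now deg[4]=0, deg[5]=1.
Final: two remaining deg-1 vertices are 5, 6. Add edge {5,6}.

Answer: 1 2
2 3
3 6
4 5
5 6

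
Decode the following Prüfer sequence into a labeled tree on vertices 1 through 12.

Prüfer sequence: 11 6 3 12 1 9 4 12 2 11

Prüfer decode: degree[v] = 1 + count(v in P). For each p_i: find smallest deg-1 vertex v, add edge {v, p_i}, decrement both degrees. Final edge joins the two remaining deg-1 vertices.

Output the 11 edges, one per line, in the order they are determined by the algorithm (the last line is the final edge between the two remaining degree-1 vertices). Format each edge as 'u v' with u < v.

Initial degrees: {1:2, 2:2, 3:2, 4:2, 5:1, 6:2, 7:1, 8:1, 9:2, 10:1, 11:3, 12:3}
Step 1: smallest deg-1 vertex = 5, p_1 = 11. Add edge {5,11}. Now deg[5]=0, deg[11]=2.
Step 2: smallest deg-1 vertex = 7, p_2 = 6. Add edge {6,7}. Now deg[7]=0, deg[6]=1.
Step 3: smallest deg-1 vertex = 6, p_3 = 3. Add edge {3,6}. Now deg[6]=0, deg[3]=1.
Step 4: smallest deg-1 vertex = 3, p_4 = 12. Add edge {3,12}. Now deg[3]=0, deg[12]=2.
Step 5: smallest deg-1 vertex = 8, p_5 = 1. Add edge {1,8}. Now deg[8]=0, deg[1]=1.
Step 6: smallest deg-1 vertex = 1, p_6 = 9. Add edge {1,9}. Now deg[1]=0, deg[9]=1.
Step 7: smallest deg-1 vertex = 9, p_7 = 4. Add edge {4,9}. Now deg[9]=0, deg[4]=1.
Step 8: smallest deg-1 vertex = 4, p_8 = 12. Add edge {4,12}. Now deg[4]=0, deg[12]=1.
Step 9: smallest deg-1 vertex = 10, p_9 = 2. Add edge {2,10}. Now deg[10]=0, deg[2]=1.
Step 10: smallest deg-1 vertex = 2, p_10 = 11. Add edge {2,11}. Now deg[2]=0, deg[11]=1.
Final: two remaining deg-1 vertices are 11, 12. Add edge {11,12}.

Answer: 5 11
6 7
3 6
3 12
1 8
1 9
4 9
4 12
2 10
2 11
11 12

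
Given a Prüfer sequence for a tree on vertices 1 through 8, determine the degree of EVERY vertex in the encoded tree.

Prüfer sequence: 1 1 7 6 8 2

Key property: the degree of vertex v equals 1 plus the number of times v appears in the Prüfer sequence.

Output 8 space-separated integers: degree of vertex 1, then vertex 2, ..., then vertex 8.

Answer: 3 2 1 1 1 2 2 2

Derivation:
p_1 = 1: count[1] becomes 1
p_2 = 1: count[1] becomes 2
p_3 = 7: count[7] becomes 1
p_4 = 6: count[6] becomes 1
p_5 = 8: count[8] becomes 1
p_6 = 2: count[2] becomes 1
Degrees (1 + count): deg[1]=1+2=3, deg[2]=1+1=2, deg[3]=1+0=1, deg[4]=1+0=1, deg[5]=1+0=1, deg[6]=1+1=2, deg[7]=1+1=2, deg[8]=1+1=2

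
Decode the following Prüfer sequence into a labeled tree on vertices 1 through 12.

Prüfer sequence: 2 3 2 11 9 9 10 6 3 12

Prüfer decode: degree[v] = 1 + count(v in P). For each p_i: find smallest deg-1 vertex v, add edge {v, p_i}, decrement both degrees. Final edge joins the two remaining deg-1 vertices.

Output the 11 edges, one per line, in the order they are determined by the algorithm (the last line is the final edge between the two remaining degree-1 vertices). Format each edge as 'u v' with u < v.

Initial degrees: {1:1, 2:3, 3:3, 4:1, 5:1, 6:2, 7:1, 8:1, 9:3, 10:2, 11:2, 12:2}
Step 1: smallest deg-1 vertex = 1, p_1 = 2. Add edge {1,2}. Now deg[1]=0, deg[2]=2.
Step 2: smallest deg-1 vertex = 4, p_2 = 3. Add edge {3,4}. Now deg[4]=0, deg[3]=2.
Step 3: smallest deg-1 vertex = 5, p_3 = 2. Add edge {2,5}. Now deg[5]=0, deg[2]=1.
Step 4: smallest deg-1 vertex = 2, p_4 = 11. Add edge {2,11}. Now deg[2]=0, deg[11]=1.
Step 5: smallest deg-1 vertex = 7, p_5 = 9. Add edge {7,9}. Now deg[7]=0, deg[9]=2.
Step 6: smallest deg-1 vertex = 8, p_6 = 9. Add edge {8,9}. Now deg[8]=0, deg[9]=1.
Step 7: smallest deg-1 vertex = 9, p_7 = 10. Add edge {9,10}. Now deg[9]=0, deg[10]=1.
Step 8: smallest deg-1 vertex = 10, p_8 = 6. Add edge {6,10}. Now deg[10]=0, deg[6]=1.
Step 9: smallest deg-1 vertex = 6, p_9 = 3. Add edge {3,6}. Now deg[6]=0, deg[3]=1.
Step 10: smallest deg-1 vertex = 3, p_10 = 12. Add edge {3,12}. Now deg[3]=0, deg[12]=1.
Final: two remaining deg-1 vertices are 11, 12. Add edge {11,12}.

Answer: 1 2
3 4
2 5
2 11
7 9
8 9
9 10
6 10
3 6
3 12
11 12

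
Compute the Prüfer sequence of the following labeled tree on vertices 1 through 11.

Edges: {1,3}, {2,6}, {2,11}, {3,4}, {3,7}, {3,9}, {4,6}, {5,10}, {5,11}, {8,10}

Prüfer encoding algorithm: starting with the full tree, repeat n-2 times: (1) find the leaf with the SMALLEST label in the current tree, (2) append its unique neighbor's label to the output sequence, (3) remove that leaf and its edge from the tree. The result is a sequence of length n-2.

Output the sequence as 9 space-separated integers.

Answer: 3 3 10 3 4 6 2 11 5

Derivation:
Step 1: leaves = {1,7,8,9}. Remove smallest leaf 1, emit neighbor 3.
Step 2: leaves = {7,8,9}. Remove smallest leaf 7, emit neighbor 3.
Step 3: leaves = {8,9}. Remove smallest leaf 8, emit neighbor 10.
Step 4: leaves = {9,10}. Remove smallest leaf 9, emit neighbor 3.
Step 5: leaves = {3,10}. Remove smallest leaf 3, emit neighbor 4.
Step 6: leaves = {4,10}. Remove smallest leaf 4, emit neighbor 6.
Step 7: leaves = {6,10}. Remove smallest leaf 6, emit neighbor 2.
Step 8: leaves = {2,10}. Remove smallest leaf 2, emit neighbor 11.
Step 9: leaves = {10,11}. Remove smallest leaf 10, emit neighbor 5.
Done: 2 vertices remain (5, 11). Sequence = [3 3 10 3 4 6 2 11 5]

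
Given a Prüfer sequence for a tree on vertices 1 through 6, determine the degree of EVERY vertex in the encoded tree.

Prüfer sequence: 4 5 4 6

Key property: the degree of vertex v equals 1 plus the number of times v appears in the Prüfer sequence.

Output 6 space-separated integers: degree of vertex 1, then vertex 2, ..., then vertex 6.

p_1 = 4: count[4] becomes 1
p_2 = 5: count[5] becomes 1
p_3 = 4: count[4] becomes 2
p_4 = 6: count[6] becomes 1
Degrees (1 + count): deg[1]=1+0=1, deg[2]=1+0=1, deg[3]=1+0=1, deg[4]=1+2=3, deg[5]=1+1=2, deg[6]=1+1=2

Answer: 1 1 1 3 2 2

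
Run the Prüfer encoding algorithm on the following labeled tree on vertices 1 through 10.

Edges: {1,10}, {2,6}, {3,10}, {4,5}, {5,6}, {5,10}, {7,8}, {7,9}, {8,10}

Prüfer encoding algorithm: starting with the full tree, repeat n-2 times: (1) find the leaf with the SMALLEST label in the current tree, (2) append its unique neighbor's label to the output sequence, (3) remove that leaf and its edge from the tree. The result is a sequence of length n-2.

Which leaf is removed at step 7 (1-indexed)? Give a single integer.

Answer: 9

Derivation:
Step 1: current leaves = {1,2,3,4,9}. Remove leaf 1 (neighbor: 10).
Step 2: current leaves = {2,3,4,9}. Remove leaf 2 (neighbor: 6).
Step 3: current leaves = {3,4,6,9}. Remove leaf 3 (neighbor: 10).
Step 4: current leaves = {4,6,9}. Remove leaf 4 (neighbor: 5).
Step 5: current leaves = {6,9}. Remove leaf 6 (neighbor: 5).
Step 6: current leaves = {5,9}. Remove leaf 5 (neighbor: 10).
Step 7: current leaves = {9,10}. Remove leaf 9 (neighbor: 7).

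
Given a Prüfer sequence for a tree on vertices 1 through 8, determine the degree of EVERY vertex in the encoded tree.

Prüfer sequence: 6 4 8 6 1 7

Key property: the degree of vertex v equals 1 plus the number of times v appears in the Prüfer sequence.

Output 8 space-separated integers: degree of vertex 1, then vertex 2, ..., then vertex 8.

Answer: 2 1 1 2 1 3 2 2

Derivation:
p_1 = 6: count[6] becomes 1
p_2 = 4: count[4] becomes 1
p_3 = 8: count[8] becomes 1
p_4 = 6: count[6] becomes 2
p_5 = 1: count[1] becomes 1
p_6 = 7: count[7] becomes 1
Degrees (1 + count): deg[1]=1+1=2, deg[2]=1+0=1, deg[3]=1+0=1, deg[4]=1+1=2, deg[5]=1+0=1, deg[6]=1+2=3, deg[7]=1+1=2, deg[8]=1+1=2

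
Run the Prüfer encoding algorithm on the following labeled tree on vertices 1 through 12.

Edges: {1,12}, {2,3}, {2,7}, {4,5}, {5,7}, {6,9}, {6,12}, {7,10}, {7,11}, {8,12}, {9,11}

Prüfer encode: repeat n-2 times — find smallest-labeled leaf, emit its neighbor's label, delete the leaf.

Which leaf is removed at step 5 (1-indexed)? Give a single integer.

Step 1: current leaves = {1,3,4,8,10}. Remove leaf 1 (neighbor: 12).
Step 2: current leaves = {3,4,8,10}. Remove leaf 3 (neighbor: 2).
Step 3: current leaves = {2,4,8,10}. Remove leaf 2 (neighbor: 7).
Step 4: current leaves = {4,8,10}. Remove leaf 4 (neighbor: 5).
Step 5: current leaves = {5,8,10}. Remove leaf 5 (neighbor: 7).

Answer: 5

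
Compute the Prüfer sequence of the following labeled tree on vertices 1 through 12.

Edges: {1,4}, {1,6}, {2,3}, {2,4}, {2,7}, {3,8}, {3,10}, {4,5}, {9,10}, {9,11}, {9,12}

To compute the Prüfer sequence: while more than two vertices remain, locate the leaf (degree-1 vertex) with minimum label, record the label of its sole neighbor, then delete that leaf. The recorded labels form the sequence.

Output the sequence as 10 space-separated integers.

Step 1: leaves = {5,6,7,8,11,12}. Remove smallest leaf 5, emit neighbor 4.
Step 2: leaves = {6,7,8,11,12}. Remove smallest leaf 6, emit neighbor 1.
Step 3: leaves = {1,7,8,11,12}. Remove smallest leaf 1, emit neighbor 4.
Step 4: leaves = {4,7,8,11,12}. Remove smallest leaf 4, emit neighbor 2.
Step 5: leaves = {7,8,11,12}. Remove smallest leaf 7, emit neighbor 2.
Step 6: leaves = {2,8,11,12}. Remove smallest leaf 2, emit neighbor 3.
Step 7: leaves = {8,11,12}. Remove smallest leaf 8, emit neighbor 3.
Step 8: leaves = {3,11,12}. Remove smallest leaf 3, emit neighbor 10.
Step 9: leaves = {10,11,12}. Remove smallest leaf 10, emit neighbor 9.
Step 10: leaves = {11,12}. Remove smallest leaf 11, emit neighbor 9.
Done: 2 vertices remain (9, 12). Sequence = [4 1 4 2 2 3 3 10 9 9]

Answer: 4 1 4 2 2 3 3 10 9 9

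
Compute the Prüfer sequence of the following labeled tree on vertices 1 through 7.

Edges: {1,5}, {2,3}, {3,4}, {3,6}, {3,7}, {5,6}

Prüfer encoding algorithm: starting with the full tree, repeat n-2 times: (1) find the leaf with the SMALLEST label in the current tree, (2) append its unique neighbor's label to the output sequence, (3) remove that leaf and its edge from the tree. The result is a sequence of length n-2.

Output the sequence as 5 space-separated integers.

Answer: 5 3 3 6 3

Derivation:
Step 1: leaves = {1,2,4,7}. Remove smallest leaf 1, emit neighbor 5.
Step 2: leaves = {2,4,5,7}. Remove smallest leaf 2, emit neighbor 3.
Step 3: leaves = {4,5,7}. Remove smallest leaf 4, emit neighbor 3.
Step 4: leaves = {5,7}. Remove smallest leaf 5, emit neighbor 6.
Step 5: leaves = {6,7}. Remove smallest leaf 6, emit neighbor 3.
Done: 2 vertices remain (3, 7). Sequence = [5 3 3 6 3]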